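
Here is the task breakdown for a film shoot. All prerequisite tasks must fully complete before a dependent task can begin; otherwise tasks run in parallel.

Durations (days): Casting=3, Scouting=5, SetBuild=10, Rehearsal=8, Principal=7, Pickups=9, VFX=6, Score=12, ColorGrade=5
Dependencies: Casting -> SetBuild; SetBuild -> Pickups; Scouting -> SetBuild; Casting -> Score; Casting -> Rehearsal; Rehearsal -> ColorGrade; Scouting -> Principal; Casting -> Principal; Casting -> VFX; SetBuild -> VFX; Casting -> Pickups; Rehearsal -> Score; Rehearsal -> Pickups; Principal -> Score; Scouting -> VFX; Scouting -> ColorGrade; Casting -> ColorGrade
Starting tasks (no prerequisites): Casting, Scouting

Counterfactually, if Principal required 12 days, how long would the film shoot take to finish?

29

Baseline: Scouting→Principal→Score = 5+7+12 = 24 → 24 days.
Since Principal is critical, the +5 change carries straight to that chain (now 29 days).
That remains the longest chain; total 29 days.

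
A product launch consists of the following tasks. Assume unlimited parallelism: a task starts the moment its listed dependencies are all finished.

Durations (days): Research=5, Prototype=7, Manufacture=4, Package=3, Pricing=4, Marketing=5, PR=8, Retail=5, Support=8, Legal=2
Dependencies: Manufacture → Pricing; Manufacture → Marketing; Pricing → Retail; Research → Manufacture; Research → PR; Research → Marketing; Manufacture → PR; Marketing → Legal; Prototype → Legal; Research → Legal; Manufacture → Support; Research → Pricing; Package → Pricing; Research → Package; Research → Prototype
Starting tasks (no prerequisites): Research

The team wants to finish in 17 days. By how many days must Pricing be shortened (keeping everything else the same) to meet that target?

Current finish: 18 days; target: 17.
Pricing is on every critical path, so each day cut from Pricing cuts the finish by one (this holds down to a finish of 17).
Need 18 − 17 = 1 day off Pricing → Pricing becomes 3 days, finish becomes 17.

1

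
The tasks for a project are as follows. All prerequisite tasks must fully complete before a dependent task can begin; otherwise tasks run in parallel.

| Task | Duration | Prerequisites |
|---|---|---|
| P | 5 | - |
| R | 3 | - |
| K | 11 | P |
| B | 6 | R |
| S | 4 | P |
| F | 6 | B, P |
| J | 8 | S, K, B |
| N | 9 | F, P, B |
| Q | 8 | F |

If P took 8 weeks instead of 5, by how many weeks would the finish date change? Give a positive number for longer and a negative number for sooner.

As given, the longest chain is P→K→J = 5+11+8 = 24, so the finish is 24 weeks.
P is on the critical path; changing it to 8 makes that path 27 weeks.
No other chain overtakes it, so the finish is 27 weeks.
Change in finish: 27 − 24 = +3 weeks.

3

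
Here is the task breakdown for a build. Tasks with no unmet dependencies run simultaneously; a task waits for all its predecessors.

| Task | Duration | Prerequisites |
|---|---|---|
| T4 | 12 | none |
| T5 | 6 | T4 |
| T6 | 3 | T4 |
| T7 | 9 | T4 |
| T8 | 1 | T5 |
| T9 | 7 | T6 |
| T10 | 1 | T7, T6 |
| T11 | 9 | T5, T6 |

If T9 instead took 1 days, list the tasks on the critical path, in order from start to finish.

T4, T5, T11

Critical path before the change: T4→T5→T11 = 12+6+9 = 27 giving 27 days.
The longest path through T9 is only 22 days, so T9 has float 5.
The critical path is still T4→T5→T11; finish is now 27 days.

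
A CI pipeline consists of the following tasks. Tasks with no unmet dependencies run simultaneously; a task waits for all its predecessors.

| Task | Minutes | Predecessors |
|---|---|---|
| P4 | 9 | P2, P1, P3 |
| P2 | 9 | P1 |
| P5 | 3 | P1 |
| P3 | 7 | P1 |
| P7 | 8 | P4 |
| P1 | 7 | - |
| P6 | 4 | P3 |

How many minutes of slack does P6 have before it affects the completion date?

P1→P2→P4→P7 = 7+9+9+8 = 33 sets the makespan at 33 minutes.
Longest path through P6: 18 minutes (earliest finish 18, latest finish 33).
Slack of P6 = 29 − 14 = 15 minutes.

15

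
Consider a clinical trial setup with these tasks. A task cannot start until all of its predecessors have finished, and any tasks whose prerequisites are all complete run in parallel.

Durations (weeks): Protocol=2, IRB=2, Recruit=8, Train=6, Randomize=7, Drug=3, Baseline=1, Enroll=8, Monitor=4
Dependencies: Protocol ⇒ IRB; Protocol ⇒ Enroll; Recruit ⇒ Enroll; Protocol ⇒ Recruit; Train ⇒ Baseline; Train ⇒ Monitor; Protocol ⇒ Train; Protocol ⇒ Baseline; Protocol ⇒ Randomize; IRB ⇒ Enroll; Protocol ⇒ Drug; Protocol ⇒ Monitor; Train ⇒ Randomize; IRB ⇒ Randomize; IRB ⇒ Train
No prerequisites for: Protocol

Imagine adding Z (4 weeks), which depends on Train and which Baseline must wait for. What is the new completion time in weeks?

18

Originally the project takes 18 weeks.
With Z inserted, Baseline now waits for max(Train, Protocol, Z).
New critical path: Protocol→Recruit→Enroll = 2+8+8 = 18 ⇒ 18 weeks.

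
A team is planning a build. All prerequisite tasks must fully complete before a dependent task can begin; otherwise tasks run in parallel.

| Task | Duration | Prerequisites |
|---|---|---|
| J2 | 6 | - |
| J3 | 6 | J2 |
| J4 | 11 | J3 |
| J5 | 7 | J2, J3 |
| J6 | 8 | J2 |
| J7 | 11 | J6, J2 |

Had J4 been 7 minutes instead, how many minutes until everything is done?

As given, the longest chain is J2→J6→J7 = 6+8+11 = 25, so the finish is 25 minutes.
J4 is off the critical path — its longest chain is 23 minutes, giving 2 of slack.
No other chain overtakes it, so the finish is 25 minutes.

25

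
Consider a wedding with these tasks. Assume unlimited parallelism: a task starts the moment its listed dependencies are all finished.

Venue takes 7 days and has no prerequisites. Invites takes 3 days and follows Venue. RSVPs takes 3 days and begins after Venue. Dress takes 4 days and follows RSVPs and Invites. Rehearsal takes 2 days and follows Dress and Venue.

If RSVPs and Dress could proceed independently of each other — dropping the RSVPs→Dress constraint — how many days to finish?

Original critical path: Venue→Invites→Dress→Rehearsal = 7+3+4+2 = 16 ⇒ 16 days.
Dropping RSVPs→Dress doesn't change Dress's earliest start (10); another predecessor still binds.
The longest chain is now Venue→Invites→Dress→Rehearsal = 7+3+4+2 = 16, so the job takes 16 days.

16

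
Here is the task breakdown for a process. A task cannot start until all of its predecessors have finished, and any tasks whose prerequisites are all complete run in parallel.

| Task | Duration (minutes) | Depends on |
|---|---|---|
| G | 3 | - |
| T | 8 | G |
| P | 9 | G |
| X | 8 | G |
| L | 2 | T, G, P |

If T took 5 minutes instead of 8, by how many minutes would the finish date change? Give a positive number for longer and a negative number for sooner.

0

The binding path is G→P→L = 3+9+2 = 14; finish at 14 minutes.
T has 1 minute of float (longest path through it is 13).
The critical path is still G→P→L; finish is now 14 minutes.
Change in finish: 14 − 14 = +0 minutes.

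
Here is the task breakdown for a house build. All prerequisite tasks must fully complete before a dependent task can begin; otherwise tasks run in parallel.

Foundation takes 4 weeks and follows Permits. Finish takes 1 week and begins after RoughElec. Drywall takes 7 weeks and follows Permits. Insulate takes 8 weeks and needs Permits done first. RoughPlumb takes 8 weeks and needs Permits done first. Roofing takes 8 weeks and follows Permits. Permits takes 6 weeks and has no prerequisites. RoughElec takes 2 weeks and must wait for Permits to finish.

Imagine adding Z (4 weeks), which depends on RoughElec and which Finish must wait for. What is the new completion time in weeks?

14

Originally the schedule takes 14 weeks.
With Z inserted, Finish now waits for max(RoughElec, Z).
New critical path: Permits→Roofing = 6+8 = 14 ⇒ 14 weeks.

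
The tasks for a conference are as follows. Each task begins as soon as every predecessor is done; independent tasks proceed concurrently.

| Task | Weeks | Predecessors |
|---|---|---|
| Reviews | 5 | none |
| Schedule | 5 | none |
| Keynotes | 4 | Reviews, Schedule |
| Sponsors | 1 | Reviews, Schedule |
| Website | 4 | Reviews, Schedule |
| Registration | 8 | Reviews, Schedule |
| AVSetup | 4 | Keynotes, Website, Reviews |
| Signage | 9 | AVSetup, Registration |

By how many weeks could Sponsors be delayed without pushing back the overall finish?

16

Reviews→Keynotes→AVSetup→Signage = 5+4+4+9 = 22 sets the makespan at 22 weeks.
The longest chain containing Sponsors totals 6 weeks.
Slack of Sponsors = 21 − 5 = 16 weeks.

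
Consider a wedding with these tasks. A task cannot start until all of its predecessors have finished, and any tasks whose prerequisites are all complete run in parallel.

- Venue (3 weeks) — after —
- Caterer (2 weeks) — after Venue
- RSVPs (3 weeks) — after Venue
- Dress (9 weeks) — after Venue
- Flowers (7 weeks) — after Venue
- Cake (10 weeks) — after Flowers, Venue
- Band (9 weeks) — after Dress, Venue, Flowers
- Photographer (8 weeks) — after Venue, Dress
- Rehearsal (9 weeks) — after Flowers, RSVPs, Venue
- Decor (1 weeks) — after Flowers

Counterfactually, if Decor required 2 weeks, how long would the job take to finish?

21

Baseline: Venue→Dress→Band = 3+9+9 = 21 → 21 weeks.
Decor is off the critical path — its longest chain is 11 weeks, giving 10 of slack.
The critical path is still Venue→Dress→Band; finish is now 21 weeks.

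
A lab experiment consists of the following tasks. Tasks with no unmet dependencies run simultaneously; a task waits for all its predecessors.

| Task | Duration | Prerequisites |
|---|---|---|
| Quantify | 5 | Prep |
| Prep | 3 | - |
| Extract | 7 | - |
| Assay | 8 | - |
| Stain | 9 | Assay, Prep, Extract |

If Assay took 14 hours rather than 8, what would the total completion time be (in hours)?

The binding path is Assay→Stain = 8+9 = 17; finish at 17 hours.
Assay is on the critical path; changing it to 14 makes that path 23 hours.
The critical path is still Assay→Stain; finish is now 23 hours.

23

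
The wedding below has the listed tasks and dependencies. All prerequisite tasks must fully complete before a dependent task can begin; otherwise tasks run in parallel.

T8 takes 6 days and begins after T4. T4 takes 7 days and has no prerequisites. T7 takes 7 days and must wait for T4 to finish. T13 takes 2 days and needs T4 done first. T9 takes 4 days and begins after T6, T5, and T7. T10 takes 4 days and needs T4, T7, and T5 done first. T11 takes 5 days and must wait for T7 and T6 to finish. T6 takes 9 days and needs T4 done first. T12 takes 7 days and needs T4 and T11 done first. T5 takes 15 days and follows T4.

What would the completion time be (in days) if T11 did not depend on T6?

With the dependency in place, T4→T6→T11→T12 = 7+9+5+7 = 28 sets the finish at 28 days.
Without T6→T11, T11's earliest start moves from 16 to 14.
New critical path: T4→T5→T9 = 7+15+4 = 26 ⇒ 26 days.

26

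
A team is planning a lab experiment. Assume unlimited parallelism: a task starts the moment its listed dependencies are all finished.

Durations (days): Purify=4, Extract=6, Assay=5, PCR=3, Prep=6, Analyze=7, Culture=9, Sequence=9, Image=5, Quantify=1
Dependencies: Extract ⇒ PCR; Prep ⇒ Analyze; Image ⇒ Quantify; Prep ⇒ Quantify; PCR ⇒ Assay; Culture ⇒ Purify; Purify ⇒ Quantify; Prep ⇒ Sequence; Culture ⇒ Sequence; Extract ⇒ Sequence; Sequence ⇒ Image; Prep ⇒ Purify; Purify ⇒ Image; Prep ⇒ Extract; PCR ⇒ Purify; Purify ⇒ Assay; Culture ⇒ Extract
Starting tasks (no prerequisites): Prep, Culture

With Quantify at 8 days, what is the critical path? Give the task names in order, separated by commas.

As given, the longest chain is Culture→Extract→Sequence→Image→Quantify = 9+6+9+5+1 = 30, so the finish is 30 days.
Quantify is on the critical path; changing it to 8 makes that path 37 days.
No other chain overtakes it, so the finish is 37 days.

Culture, Extract, Sequence, Image, Quantify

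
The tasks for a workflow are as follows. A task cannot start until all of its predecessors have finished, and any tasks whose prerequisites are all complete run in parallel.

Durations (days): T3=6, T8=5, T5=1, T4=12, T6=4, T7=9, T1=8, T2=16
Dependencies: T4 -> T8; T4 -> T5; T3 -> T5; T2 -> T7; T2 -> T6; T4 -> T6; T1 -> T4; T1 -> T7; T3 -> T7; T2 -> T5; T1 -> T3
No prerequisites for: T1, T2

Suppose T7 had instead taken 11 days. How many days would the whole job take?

27

As given, the longest chain is T2→T7 = 16+9 = 25, so the finish is 25 days.
T7 lies on that path, so at 11 days the path becomes 27 days.
That remains the longest chain; total 27 days.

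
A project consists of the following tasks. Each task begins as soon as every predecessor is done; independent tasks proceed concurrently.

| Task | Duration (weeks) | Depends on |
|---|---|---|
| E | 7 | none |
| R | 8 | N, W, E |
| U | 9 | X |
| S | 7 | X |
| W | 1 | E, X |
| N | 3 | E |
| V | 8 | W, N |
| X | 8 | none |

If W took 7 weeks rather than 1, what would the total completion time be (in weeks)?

23

The binding path is E→N→R = 7+3+8 = 18; finish at 18 weeks.
W has 1 week of float (longest path through it is 17).
The binding chain switches to X→W→R = 8+7+8 = 23; finish 23 weeks.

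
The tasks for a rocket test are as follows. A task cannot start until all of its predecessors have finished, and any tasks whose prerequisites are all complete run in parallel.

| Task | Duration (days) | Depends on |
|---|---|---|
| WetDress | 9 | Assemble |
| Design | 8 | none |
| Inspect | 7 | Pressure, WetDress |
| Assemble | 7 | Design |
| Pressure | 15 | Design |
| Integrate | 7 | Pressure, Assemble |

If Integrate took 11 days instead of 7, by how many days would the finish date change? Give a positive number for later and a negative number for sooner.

3

The binding path is Design→Assemble→WetDress→Inspect = 8+7+9+7 = 31; finish at 31 days.
The longest path through Integrate is only 30 days, so Integrate has float 1.
New critical path: Design→Pressure→Integrate = 8+15+11 = 34 ⇒ 34 days.
Change in finish: 34 − 31 = +3 days.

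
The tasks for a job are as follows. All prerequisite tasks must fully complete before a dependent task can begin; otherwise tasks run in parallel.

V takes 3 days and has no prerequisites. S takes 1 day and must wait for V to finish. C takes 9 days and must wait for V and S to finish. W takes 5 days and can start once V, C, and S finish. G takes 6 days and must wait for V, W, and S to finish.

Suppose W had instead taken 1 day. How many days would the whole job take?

20

The binding path is V→S→C→W→G = 3+1+9+5+6 = 24; finish at 24 days.
Since W is critical, the -4 change carries straight to that chain (now 20 days).
No other chain overtakes it, so the finish is 20 days.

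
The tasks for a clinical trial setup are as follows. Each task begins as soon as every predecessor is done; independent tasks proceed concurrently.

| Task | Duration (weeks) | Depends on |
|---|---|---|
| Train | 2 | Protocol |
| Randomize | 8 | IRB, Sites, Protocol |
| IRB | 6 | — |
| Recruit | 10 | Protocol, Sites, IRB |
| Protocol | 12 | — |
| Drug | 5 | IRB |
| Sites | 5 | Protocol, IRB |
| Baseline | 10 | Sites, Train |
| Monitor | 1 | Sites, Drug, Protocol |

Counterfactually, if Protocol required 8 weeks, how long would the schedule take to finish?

23

The binding path is Protocol→Sites→Recruit = 12+5+10 = 27; finish at 27 weeks.
Protocol lies on that path, so at 8 weeks the path becomes 23 weeks.
The critical path is still Protocol→Sites→Recruit; finish is now 23 weeks.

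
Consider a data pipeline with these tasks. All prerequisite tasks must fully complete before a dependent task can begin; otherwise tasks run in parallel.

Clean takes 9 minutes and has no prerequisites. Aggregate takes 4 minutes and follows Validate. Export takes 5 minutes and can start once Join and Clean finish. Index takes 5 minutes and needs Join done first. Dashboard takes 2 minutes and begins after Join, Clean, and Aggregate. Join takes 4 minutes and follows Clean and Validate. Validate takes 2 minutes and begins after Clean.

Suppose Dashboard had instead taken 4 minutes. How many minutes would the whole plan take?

The binding path is Clean→Validate→Join→Export = 9+2+4+5 = 20; finish at 20 minutes.
Dashboard has 3 minutes of float (longest path through it is 17).
The critical path is still Clean→Validate→Join→Export; finish is now 20 minutes.

20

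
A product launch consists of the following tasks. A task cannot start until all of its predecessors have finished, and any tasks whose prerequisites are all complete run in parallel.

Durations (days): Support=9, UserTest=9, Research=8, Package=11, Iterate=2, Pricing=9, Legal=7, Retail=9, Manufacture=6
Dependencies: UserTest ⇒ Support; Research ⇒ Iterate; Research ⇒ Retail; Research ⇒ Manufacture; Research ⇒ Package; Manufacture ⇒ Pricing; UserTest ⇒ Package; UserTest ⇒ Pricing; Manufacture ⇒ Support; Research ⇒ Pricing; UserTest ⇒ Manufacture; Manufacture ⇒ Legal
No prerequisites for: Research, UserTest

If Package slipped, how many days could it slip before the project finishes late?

Critical path: UserTest→Manufacture→Pricing = 9+6+9 = 24, so the finish is 24 days.
Package finishes as early as 20 and must finish by 24.
So Package can slip 24 − 20 = 4 days.

4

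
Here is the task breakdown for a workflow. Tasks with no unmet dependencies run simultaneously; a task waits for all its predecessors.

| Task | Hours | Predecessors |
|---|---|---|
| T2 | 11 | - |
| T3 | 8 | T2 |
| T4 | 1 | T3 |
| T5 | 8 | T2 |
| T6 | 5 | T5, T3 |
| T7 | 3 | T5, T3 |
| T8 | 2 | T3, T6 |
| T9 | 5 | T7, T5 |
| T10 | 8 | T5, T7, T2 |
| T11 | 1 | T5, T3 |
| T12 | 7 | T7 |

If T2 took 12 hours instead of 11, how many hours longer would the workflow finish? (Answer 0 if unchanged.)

1

The binding path is T2→T3→T7→T10 = 11+8+3+8 = 30; finish at 30 hours.
Since T2 is critical, the +1 change carries straight to that chain (now 31 hours).
The critical path is still T2→T3→T7→T10; finish is now 31 hours.
Change in finish: 31 − 30 = +1 hours.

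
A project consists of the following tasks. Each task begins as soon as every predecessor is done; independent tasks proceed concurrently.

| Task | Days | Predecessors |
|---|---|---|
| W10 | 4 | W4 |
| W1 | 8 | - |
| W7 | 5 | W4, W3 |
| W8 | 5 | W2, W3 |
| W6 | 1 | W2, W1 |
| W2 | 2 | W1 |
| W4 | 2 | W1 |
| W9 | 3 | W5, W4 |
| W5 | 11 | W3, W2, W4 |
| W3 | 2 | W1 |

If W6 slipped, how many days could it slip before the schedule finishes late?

13

W1→W2→W5→W9 = 8+2+11+3 = 24 sets the makespan at 24 days.
Longest path through W6: 11 days (earliest finish 11, latest finish 24).
Float = 24 − 11 = 13.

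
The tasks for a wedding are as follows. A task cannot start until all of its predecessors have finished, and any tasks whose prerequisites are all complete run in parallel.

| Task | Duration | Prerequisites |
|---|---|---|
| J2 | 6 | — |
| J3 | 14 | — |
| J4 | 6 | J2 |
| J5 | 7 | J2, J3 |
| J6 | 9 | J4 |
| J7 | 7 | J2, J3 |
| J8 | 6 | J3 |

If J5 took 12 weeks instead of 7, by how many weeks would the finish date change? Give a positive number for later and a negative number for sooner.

5

The binding path is J3→J5 = 14+7 = 21; finish at 21 weeks.
Since J5 is critical, the +5 change carries straight to that chain (now 26 weeks).
The critical path is still J3→J5; finish is now 26 weeks.
Change in finish: 26 − 21 = +5 weeks.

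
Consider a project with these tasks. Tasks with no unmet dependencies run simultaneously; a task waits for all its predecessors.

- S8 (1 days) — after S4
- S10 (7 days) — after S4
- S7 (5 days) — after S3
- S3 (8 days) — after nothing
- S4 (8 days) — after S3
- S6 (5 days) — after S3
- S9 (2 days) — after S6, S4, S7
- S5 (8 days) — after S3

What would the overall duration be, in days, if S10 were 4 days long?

Critical path before the change: S3→S4→S10 = 8+8+7 = 23 giving 23 days.
S10 is on the critical path; changing it to 4 makes that path 20 days.
That remains the longest chain; total 20 days.

20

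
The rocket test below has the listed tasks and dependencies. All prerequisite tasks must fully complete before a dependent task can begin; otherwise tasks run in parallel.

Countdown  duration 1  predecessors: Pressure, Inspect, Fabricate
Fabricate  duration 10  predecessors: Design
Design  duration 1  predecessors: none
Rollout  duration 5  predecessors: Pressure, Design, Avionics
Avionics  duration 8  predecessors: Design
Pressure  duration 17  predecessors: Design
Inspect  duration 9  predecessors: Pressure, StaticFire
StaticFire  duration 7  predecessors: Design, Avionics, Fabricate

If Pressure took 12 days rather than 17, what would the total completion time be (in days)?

Actual critical path: Design→Pressure→Inspect→Countdown = 1+17+9+1 = 28 ⇒ 28 days.
Since Pressure is critical, the -5 change carries straight to that chain (now 23 days).
Now Design→Fabricate→StaticFire→Inspect→Countdown = 1+10+7+9+1 = 28 is longest, so the finish becomes 28 days.

28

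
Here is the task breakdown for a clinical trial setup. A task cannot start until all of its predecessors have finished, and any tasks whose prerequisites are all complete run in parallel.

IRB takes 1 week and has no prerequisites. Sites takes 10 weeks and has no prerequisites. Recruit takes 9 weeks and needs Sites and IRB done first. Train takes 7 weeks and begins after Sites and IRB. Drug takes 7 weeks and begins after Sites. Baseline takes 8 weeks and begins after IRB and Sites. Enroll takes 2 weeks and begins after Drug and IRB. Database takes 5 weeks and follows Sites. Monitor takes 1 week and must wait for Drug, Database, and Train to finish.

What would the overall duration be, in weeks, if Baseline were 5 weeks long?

As given, the longest chain is Sites→Recruit = 10+9 = 19, so the finish is 19 weeks.
Baseline has 1 week of float (longest path through it is 18).
No other chain overtakes it, so the finish is 19 weeks.

19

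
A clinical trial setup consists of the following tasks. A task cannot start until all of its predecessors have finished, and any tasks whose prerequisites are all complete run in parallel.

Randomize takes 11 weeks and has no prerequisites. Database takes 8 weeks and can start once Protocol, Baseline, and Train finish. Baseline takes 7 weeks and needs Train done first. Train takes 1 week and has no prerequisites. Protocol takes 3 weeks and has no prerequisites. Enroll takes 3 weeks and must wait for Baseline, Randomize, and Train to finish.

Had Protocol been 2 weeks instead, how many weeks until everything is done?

16

Critical path before the change: Train→Baseline→Database = 1+7+8 = 16 giving 16 weeks.
The longest path through Protocol is only 11 weeks, so Protocol has float 5.
No other chain overtakes it, so the finish is 16 weeks.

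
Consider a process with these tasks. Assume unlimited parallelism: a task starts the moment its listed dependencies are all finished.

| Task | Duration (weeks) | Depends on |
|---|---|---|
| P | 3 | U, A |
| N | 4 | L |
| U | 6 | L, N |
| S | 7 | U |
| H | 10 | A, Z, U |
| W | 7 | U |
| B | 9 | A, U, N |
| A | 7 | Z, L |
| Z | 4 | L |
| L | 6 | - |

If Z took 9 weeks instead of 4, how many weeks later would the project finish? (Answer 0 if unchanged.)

5

As given, the longest chain is L→Z→A→H = 6+4+7+10 = 27, so the finish is 27 weeks.
Since Z is critical, the +5 change carries straight to that chain (now 32 weeks).
No other chain overtakes it, so the finish is 32 weeks.
Change in finish: 32 − 27 = +5 weeks.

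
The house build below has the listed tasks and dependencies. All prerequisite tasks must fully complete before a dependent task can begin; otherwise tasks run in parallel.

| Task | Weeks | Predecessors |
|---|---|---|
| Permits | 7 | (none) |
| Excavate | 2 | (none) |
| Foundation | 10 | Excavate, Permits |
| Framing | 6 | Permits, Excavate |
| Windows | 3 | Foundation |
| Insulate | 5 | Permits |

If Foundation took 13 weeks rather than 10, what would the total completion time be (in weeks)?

As given, the longest chain is Permits→Foundation→Windows = 7+10+3 = 20, so the finish is 20 weeks.
Foundation lies on that path, so at 13 weeks the path becomes 23 weeks.
That remains the longest chain; total 23 weeks.

23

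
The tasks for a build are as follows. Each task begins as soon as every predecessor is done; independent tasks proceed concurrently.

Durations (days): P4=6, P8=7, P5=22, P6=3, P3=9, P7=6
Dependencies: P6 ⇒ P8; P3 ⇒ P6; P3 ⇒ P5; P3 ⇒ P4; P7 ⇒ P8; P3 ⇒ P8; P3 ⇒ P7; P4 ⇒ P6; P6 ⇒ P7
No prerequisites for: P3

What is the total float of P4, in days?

Critical path: P3→P4→P6→P7→P8 = 9+6+3+6+7 = 31, so the finish is 31 days.
Longest path through P4: 31 days (earliest finish 15, latest finish 15).
Float = 31 − 31 = 0.

0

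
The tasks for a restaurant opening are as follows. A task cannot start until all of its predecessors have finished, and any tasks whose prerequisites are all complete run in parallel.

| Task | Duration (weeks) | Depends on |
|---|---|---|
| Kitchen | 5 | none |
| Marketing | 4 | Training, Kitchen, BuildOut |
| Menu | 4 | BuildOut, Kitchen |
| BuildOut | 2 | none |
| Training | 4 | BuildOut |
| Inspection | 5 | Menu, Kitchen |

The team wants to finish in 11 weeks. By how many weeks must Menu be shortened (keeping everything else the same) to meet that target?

Current finish: 14 weeks; target: 11.
Menu is on every critical path, so each week cut from Menu cuts the finish by one (this holds down to a finish of 11).
Need 14 − 11 = 3 weeks off Menu → Menu becomes 1 week, finish becomes 11.

3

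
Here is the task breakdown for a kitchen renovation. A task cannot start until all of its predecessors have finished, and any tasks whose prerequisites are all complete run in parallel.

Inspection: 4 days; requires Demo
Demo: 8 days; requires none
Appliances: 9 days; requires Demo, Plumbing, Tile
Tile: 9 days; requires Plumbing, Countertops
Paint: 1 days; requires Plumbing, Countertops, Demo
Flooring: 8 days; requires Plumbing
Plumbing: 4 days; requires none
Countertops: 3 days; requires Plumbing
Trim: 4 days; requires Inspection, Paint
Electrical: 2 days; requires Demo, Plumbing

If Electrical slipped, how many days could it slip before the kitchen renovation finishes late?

15

The longest chain is Plumbing→Countertops→Tile→Appliances = 4+3+9+9 = 25; overall finish 25 days.
Longest path through Electrical: 10 days (earliest finish 10, latest finish 25).
So Electrical can slip 25 − 10 = 15 days.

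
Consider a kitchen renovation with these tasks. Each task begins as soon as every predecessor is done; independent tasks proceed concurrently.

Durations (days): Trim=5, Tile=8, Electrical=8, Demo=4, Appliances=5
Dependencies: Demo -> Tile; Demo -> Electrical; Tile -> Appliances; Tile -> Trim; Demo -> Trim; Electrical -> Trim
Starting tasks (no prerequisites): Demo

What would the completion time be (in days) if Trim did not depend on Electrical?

Before: longest chain Demo→Electrical→Trim = 4+8+5 = 17, finish 17.
Dropping Electrical→Trim doesn't change Trim's earliest start (12); another predecessor still binds.
After: Demo→Tile→Appliances = 4+8+5 = 17 → 17 days.

17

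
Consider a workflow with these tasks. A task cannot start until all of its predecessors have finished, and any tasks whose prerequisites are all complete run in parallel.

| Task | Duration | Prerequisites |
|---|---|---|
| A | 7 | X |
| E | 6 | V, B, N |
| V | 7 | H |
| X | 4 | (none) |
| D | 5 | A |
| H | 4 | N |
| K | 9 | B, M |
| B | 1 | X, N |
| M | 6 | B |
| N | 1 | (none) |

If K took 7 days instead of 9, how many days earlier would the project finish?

2

The binding path is X→B→M→K = 4+1+6+9 = 20; finish at 20 days.
K lies on that path, so at 7 days the path becomes 18 days.
That remains the longest chain; total 18 days.
Change in finish: 18 − 20 = -2 days.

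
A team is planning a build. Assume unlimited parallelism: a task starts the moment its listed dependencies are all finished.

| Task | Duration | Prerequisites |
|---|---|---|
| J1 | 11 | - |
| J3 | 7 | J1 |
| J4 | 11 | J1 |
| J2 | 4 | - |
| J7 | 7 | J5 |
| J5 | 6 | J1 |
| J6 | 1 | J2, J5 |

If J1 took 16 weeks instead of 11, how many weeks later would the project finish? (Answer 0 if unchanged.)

5

Baseline: J1→J5→J7 = 11+6+7 = 24 → 24 weeks.
J1 is on the critical path; changing it to 16 makes that path 29 weeks.
The critical path is still J1→J5→J7; finish is now 29 weeks.
Change in finish: 29 − 24 = +5 weeks.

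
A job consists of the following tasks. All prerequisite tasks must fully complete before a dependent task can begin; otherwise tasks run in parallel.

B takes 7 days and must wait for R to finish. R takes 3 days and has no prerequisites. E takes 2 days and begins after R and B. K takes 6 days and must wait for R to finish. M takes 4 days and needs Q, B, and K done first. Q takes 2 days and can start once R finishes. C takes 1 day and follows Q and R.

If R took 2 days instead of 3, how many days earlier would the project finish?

Baseline: R→B→M = 3+7+4 = 14 → 14 days.
Since R is critical, the -1 change carries straight to that chain (now 13 days).
The critical path is still R→B→M; finish is now 13 days.
Change in finish: 13 − 14 = -1 days.

1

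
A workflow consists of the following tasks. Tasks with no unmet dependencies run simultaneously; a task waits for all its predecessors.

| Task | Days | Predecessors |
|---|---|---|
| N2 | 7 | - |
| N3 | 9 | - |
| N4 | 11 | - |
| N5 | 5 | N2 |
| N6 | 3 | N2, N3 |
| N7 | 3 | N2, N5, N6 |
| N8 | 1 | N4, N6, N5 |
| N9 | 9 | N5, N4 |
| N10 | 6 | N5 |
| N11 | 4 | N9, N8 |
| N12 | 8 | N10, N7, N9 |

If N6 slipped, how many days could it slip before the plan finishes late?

6

The longest chain is N2→N5→N9→N12 = 7+5+9+8 = 29; overall finish 29 days.
Longest path through N6: 23 days (earliest finish 12, latest finish 18).
Slack of N6 = 15 − 9 = 6 days.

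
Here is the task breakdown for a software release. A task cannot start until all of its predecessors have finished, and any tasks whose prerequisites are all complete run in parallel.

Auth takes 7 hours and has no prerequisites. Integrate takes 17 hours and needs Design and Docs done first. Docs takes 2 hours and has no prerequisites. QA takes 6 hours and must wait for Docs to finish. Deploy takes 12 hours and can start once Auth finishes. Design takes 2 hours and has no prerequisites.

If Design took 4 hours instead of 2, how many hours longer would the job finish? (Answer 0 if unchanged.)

Baseline: Design→Integrate = 2+17 = 19 → 19 hours.
Design is on the critical path; changing it to 4 makes that path 21 hours.
No other chain overtakes it, so the finish is 21 hours.
Change in finish: 21 − 19 = +2 hours.

2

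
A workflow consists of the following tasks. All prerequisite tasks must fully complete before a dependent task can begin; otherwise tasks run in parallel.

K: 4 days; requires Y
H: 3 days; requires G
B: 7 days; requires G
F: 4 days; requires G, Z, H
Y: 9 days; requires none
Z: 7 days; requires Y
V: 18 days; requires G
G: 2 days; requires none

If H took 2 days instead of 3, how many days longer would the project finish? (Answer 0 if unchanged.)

The binding path is G→V = 2+18 = 20; finish at 20 days.
The longest path through H is only 9 days, so H has float 11.
No other chain overtakes it, so the finish is 20 days.
Change in finish: 20 − 20 = +0 days.

0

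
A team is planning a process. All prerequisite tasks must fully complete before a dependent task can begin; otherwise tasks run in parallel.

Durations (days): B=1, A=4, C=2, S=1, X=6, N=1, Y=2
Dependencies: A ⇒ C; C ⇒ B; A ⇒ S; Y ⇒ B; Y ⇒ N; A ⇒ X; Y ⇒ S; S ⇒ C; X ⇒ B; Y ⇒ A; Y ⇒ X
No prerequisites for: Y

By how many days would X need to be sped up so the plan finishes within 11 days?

2

Current finish: 13 days; target: 11.
X is on every critical path, so each day cut from X cuts the finish by one (this holds down to a finish of 10).
Need 13 − 11 = 2 days off X → X becomes 4 days, finish becomes 11.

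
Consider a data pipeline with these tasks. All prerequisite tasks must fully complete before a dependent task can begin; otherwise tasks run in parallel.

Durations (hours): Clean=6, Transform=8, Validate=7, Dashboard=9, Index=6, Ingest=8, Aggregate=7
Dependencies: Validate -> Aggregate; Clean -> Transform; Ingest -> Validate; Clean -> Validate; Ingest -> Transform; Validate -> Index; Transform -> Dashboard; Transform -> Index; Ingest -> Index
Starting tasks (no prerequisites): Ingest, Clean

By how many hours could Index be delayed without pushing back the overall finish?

Ingest→Transform→Dashboard = 8+8+9 = 25 sets the makespan at 25 hours.
Index finishes as early as 22 and must finish by 25.
Float = 25 − 22 = 3.

3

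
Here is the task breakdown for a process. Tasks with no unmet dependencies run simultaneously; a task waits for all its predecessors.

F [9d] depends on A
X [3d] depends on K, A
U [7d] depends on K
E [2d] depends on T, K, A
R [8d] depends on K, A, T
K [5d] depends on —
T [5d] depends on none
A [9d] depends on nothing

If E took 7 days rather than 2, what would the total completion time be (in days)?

The binding path is A→F = 9+9 = 18; finish at 18 days.
E has 7 days of float (longest path through it is 11).
That remains the longest chain; total 18 days.

18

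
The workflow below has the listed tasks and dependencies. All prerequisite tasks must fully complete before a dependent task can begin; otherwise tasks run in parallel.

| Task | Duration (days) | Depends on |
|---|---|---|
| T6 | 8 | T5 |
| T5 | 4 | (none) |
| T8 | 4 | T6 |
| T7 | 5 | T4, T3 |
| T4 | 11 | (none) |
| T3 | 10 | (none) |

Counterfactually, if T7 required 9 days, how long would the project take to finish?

20

As given, the longest chain is T4→T7 = 11+5 = 16, so the finish is 16 days.
Since T7 is critical, the +4 change carries straight to that chain (now 20 days).
That remains the longest chain; total 20 days.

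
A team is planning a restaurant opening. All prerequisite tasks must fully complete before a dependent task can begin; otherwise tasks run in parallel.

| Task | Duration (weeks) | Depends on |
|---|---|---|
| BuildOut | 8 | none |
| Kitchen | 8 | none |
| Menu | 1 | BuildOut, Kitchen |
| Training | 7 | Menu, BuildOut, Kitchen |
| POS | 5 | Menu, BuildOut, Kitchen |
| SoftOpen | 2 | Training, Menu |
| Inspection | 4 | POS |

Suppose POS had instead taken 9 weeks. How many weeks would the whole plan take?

22

Actual critical path: BuildOut→Menu→POS→Inspection = 8+1+5+4 = 18 ⇒ 18 weeks.
Since POS is critical, the +4 change carries straight to that chain (now 22 weeks).
That remains the longest chain; total 22 weeks.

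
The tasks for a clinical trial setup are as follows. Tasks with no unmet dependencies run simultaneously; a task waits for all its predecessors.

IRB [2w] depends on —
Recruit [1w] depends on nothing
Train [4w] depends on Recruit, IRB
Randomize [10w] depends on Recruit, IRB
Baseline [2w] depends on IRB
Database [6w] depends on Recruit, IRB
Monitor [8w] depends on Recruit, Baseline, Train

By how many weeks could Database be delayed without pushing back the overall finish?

The longest chain is IRB→Train→Monitor = 2+4+8 = 14; overall finish 14 weeks.
Database finishes as early as 8 and must finish by 14.
Float = 14 − 8 = 6.

6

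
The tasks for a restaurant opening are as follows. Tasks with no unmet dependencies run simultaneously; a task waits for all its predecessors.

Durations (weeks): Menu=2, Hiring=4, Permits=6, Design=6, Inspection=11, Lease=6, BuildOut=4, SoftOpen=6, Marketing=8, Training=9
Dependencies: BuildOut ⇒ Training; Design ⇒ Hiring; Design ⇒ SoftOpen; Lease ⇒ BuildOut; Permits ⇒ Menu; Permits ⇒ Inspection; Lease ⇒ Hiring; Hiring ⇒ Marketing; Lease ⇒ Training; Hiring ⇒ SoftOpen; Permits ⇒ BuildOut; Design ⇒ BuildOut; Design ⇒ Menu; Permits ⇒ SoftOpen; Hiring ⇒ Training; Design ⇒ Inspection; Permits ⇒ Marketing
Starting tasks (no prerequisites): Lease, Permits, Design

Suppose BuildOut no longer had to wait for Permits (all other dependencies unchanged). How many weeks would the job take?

Original critical path: Lease→BuildOut→Training = 6+4+9 = 19 ⇒ 19 weeks.
Dropping Permits→BuildOut doesn't change BuildOut's earliest start (6); another predecessor still binds.
The longest chain is now Lease→BuildOut→Training = 6+4+9 = 19, so the job takes 19 weeks.

19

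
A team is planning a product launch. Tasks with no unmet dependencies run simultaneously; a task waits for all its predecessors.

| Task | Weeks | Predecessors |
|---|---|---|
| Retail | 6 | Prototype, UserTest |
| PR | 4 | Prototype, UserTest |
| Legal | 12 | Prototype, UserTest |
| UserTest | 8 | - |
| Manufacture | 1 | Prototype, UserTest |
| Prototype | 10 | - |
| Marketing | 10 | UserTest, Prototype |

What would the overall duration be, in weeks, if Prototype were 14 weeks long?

Baseline: Prototype→Legal = 10+12 = 22 → 22 weeks.
Since Prototype is critical, the +4 change carries straight to that chain (now 26 weeks).
The critical path is still Prototype→Legal; finish is now 26 weeks.

26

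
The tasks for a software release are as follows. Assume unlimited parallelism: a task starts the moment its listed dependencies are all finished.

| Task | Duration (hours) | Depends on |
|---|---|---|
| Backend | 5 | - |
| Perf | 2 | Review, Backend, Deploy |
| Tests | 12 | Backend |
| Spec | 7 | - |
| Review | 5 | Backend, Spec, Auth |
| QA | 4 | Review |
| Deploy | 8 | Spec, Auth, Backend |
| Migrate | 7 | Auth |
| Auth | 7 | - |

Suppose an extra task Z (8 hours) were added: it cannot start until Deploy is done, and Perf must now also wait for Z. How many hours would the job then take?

Originally the job takes 17 hours.
With Z inserted, Perf now waits for max(Review, Backend, Deploy, Z).
New critical path: Spec→Deploy→Z→Perf = 7+8+8+2 = 25 ⇒ 25 hours.

25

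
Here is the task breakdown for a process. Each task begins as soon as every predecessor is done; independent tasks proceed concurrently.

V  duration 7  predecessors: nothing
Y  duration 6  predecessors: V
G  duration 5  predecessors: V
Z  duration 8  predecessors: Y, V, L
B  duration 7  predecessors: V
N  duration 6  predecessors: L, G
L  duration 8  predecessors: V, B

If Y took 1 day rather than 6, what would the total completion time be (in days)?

30

Actual critical path: V→B→L→Z = 7+7+8+8 = 30 ⇒ 30 days.
Y is off the critical path — its longest chain is 21 days, giving 9 of slack.
That remains the longest chain; total 30 days.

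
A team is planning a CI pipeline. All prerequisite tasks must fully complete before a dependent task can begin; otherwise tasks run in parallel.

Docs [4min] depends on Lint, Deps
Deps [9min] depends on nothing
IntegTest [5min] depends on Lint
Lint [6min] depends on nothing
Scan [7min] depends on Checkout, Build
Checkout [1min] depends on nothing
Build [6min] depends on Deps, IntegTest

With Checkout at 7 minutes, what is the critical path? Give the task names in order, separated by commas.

Actual critical path: Lint→IntegTest→Build→Scan = 6+5+6+7 = 24 ⇒ 24 minutes.
Checkout has 16 minutes of float (longest path through it is 8).
No other chain overtakes it, so the finish is 24 minutes.

Lint, IntegTest, Build, Scan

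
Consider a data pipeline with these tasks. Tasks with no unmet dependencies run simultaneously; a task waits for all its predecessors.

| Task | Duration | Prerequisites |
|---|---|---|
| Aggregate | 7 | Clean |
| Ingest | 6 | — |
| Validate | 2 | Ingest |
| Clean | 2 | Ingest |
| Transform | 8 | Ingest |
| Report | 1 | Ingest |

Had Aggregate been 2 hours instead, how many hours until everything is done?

Baseline: Ingest→Clean→Aggregate = 6+2+7 = 15 → 15 hours.
Aggregate is on the critical path; changing it to 2 makes that path 10 hours.
New critical path: Ingest→Transform = 6+8 = 14 ⇒ 14 hours.

14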